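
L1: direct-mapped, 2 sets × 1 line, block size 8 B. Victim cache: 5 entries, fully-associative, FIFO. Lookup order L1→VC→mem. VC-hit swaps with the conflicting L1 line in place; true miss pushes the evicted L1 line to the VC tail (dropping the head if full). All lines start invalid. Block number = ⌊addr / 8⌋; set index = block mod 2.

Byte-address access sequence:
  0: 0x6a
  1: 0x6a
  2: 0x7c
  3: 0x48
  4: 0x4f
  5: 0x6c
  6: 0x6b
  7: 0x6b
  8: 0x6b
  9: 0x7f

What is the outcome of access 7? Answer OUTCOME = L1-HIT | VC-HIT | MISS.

OUTCOME = L1-HIT

#0 0x6a→b13/s1 MISS; vc=[]
#1 0x6a→b13/s1 L1-HIT; vc=[]
#2 0x7c→b15/s1 MISS; vc=[13]
#3 0x48→b9/s1 MISS; vc=[13,15]
#4 0x4f→b9/s1 L1-HIT; vc=[13,15]
#5 0x6c→b13/s1 VC-HIT; vc=[9,15]
#6 0x6b→b13/s1 L1-HIT; vc=[9,15]
#7 0x6b→b13/s1 L1-HIT; vc=[9,15]
#8 0x6b→b13/s1 L1-HIT; vc=[9,15]
#9 0x7f→b15/s1 VC-HIT; vc=[9,13]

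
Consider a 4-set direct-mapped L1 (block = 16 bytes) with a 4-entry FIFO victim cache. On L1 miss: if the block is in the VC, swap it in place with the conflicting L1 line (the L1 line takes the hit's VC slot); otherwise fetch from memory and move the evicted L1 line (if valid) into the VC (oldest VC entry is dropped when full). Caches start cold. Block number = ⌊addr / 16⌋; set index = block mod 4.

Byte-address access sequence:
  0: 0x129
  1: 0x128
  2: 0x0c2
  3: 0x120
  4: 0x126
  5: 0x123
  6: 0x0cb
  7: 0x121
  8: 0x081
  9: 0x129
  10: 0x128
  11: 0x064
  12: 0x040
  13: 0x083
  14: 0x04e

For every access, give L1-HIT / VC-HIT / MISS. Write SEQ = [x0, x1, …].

  [0] addr=0x129 blk=18 s=2: MISS | VC []
  [1] addr=0x128 blk=18 s=2: L1-HIT | VC []
  [2] addr=0xc2 blk=12 s=0: MISS | VC []
  [3] addr=0x120 blk=18 s=2: L1-HIT | VC []
  [4] addr=0x126 blk=18 s=2: L1-HIT | VC []
  [5] addr=0x123 blk=18 s=2: L1-HIT | VC []
  [6] addr=0xcb blk=12 s=0: L1-HIT | VC []
  [7] addr=0x121 blk=18 s=2: L1-HIT | VC []
  [8] addr=0x81 blk=8 s=0: MISS | VC [12]
  [9] addr=0x129 blk=18 s=2: L1-HIT | VC [12]
  [10] addr=0x128 blk=18 s=2: L1-HIT | VC [12]
  [11] addr=0x64 blk=6 s=2: MISS | VC [12, 18]
  [12] addr=0x40 blk=4 s=0: MISS | VC [12, 18, 8]
  [13] addr=0x83 blk=8 s=0: VC-HIT | VC [12, 18, 4]
  [14] addr=0x4e blk=4 s=0: VC-HIT | VC [12, 18, 8]

SEQ = [MISS, L1-HIT, MISS, L1-HIT, L1-HIT, L1-HIT, L1-HIT, L1-HIT, MISS, L1-HIT, L1-HIT, MISS, MISS, VC-HIT, VC-HIT]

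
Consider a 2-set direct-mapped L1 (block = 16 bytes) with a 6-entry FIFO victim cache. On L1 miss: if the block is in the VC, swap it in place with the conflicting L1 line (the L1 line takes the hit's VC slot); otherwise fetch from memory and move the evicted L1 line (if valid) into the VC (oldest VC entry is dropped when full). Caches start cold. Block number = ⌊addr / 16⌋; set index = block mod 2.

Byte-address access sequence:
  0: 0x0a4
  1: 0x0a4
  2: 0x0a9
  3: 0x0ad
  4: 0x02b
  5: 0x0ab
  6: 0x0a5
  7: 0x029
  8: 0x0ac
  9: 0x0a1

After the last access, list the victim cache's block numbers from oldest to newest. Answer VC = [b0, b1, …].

#0 0xa4→b10/s0 MISS; vc=[]
#1 0xa4→b10/s0 L1-HIT; vc=[]
#2 0xa9→b10/s0 L1-HIT; vc=[]
#3 0xad→b10/s0 L1-HIT; vc=[]
#4 0x2b→b2/s0 MISS; vc=[10]
#5 0xab→b10/s0 VC-HIT; vc=[2]
#6 0xa5→b10/s0 L1-HIT; vc=[2]
#7 0x29→b2/s0 VC-HIT; vc=[10]
#8 0xac→b10/s0 VC-HIT; vc=[2]
#9 0xa1→b10/s0 L1-HIT; vc=[2]

VC = [2]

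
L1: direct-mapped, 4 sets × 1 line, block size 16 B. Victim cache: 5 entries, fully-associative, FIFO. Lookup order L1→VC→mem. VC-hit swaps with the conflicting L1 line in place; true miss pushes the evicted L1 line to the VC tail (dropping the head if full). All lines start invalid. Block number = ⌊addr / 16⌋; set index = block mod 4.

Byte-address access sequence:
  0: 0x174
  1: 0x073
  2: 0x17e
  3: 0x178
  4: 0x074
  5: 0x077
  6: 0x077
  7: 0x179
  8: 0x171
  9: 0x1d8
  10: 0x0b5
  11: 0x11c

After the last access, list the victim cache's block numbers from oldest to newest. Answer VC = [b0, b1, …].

VC = [7, 23, 29]

0: 0x174 (blk 23, set 3) → MISS  vc=[]
1: 0x73 (blk 7, set 3) → MISS  vc=[23]
2: 0x17e (blk 23, set 3) → VC-HIT  vc=[7]
3: 0x178 (blk 23, set 3) → L1-HIT  vc=[7]
4: 0x74 (blk 7, set 3) → VC-HIT  vc=[23]
5: 0x77 (blk 7, set 3) → L1-HIT  vc=[23]
6: 0x77 (blk 7, set 3) → L1-HIT  vc=[23]
7: 0x179 (blk 23, set 3) → VC-HIT  vc=[7]
8: 0x171 (blk 23, set 3) → L1-HIT  vc=[7]
9: 0x1d8 (blk 29, set 1) → MISS  vc=[7]
10: 0xb5 (blk 11, set 3) → MISS  vc=[7, 23]
11: 0x11c (blk 17, set 1) → MISS  vc=[7, 23, 29]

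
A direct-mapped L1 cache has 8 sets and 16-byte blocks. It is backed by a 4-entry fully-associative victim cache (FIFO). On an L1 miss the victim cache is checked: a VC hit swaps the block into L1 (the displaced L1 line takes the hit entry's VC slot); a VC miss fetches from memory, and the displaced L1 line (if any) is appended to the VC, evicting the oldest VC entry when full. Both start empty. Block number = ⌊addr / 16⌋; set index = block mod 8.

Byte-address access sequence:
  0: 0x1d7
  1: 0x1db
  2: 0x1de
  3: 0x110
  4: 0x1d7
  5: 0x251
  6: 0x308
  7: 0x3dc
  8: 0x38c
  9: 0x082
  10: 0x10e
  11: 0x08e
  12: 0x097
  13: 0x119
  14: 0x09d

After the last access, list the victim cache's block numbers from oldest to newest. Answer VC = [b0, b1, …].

VC = [48, 56, 16, 17]

  [0] addr=0x1d7 blk=29 s=5: MISS | VC []
  [1] addr=0x1db blk=29 s=5: L1-HIT | VC []
  [2] addr=0x1de blk=29 s=5: L1-HIT | VC []
  [3] addr=0x110 blk=17 s=1: MISS | VC []
  [4] addr=0x1d7 blk=29 s=5: L1-HIT | VC []
  [5] addr=0x251 blk=37 s=5: MISS | VC [29]
  [6] addr=0x308 blk=48 s=0: MISS | VC [29]
  [7] addr=0x3dc blk=61 s=5: MISS | VC [29, 37]
  [8] addr=0x38c blk=56 s=0: MISS | VC [29, 37, 48]
  [9] addr=0x82 blk=8 s=0: MISS | VC [29, 37, 48, 56]
  [10] addr=0x10e blk=16 s=0: MISS | VC [37, 48, 56, 8]
  [11] addr=0x8e blk=8 s=0: VC-HIT | VC [37, 48, 56, 16]
  [12] addr=0x97 blk=9 s=1: MISS | VC [48, 56, 16, 17]
  [13] addr=0x119 blk=17 s=1: VC-HIT | VC [48, 56, 16, 9]
  [14] addr=0x9d blk=9 s=1: VC-HIT | VC [48, 56, 16, 17]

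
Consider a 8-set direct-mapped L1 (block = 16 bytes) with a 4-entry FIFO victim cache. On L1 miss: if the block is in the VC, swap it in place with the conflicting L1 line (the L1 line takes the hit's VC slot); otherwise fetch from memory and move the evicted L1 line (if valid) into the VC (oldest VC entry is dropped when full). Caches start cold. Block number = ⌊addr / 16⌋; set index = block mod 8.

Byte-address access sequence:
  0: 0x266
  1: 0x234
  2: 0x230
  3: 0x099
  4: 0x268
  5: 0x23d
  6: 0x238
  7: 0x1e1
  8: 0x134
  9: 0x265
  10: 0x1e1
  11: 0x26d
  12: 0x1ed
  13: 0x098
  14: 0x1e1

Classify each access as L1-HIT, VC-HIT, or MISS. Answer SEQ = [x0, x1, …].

SEQ = [MISS, MISS, L1-HIT, MISS, L1-HIT, L1-HIT, L1-HIT, MISS, MISS, VC-HIT, VC-HIT, VC-HIT, VC-HIT, L1-HIT, L1-HIT]

  [0] addr=0x266 blk=38 s=6: MISS | VC []
  [1] addr=0x234 blk=35 s=3: MISS | VC []
  [2] addr=0x230 blk=35 s=3: L1-HIT | VC []
  [3] addr=0x99 blk=9 s=1: MISS | VC []
  [4] addr=0x268 blk=38 s=6: L1-HIT | VC []
  [5] addr=0x23d blk=35 s=3: L1-HIT | VC []
  [6] addr=0x238 blk=35 s=3: L1-HIT | VC []
  [7] addr=0x1e1 blk=30 s=6: MISS | VC [38]
  [8] addr=0x134 blk=19 s=3: MISS | VC [38, 35]
  [9] addr=0x265 blk=38 s=6: VC-HIT | VC [30, 35]
  [10] addr=0x1e1 blk=30 s=6: VC-HIT | VC [38, 35]
  [11] addr=0x26d blk=38 s=6: VC-HIT | VC [30, 35]
  [12] addr=0x1ed blk=30 s=6: VC-HIT | VC [38, 35]
  [13] addr=0x98 blk=9 s=1: L1-HIT | VC [38, 35]
  [14] addr=0x1e1 blk=30 s=6: L1-HIT | VC [38, 35]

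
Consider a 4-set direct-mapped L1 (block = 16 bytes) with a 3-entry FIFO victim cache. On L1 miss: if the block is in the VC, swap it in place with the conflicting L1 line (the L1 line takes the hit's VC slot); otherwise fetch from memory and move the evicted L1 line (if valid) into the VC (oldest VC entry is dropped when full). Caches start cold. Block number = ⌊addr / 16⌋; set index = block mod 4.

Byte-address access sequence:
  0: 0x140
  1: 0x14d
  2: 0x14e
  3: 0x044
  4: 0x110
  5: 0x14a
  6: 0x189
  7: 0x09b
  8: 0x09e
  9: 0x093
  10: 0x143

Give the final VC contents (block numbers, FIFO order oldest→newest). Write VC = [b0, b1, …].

VC = [4, 24, 17]

0: 0x140 (blk 20, set 0) → MISS  vc=[]
1: 0x14d (blk 20, set 0) → L1-HIT  vc=[]
2: 0x14e (blk 20, set 0) → L1-HIT  vc=[]
3: 0x44 (blk 4, set 0) → MISS  vc=[20]
4: 0x110 (blk 17, set 1) → MISS  vc=[20]
5: 0x14a (blk 20, set 0) → VC-HIT  vc=[4]
6: 0x189 (blk 24, set 0) → MISS  vc=[4, 20]
7: 0x9b (blk 9, set 1) → MISS  vc=[4, 20, 17]
8: 0x9e (blk 9, set 1) → L1-HIT  vc=[4, 20, 17]
9: 0x93 (blk 9, set 1) → L1-HIT  vc=[4, 20, 17]
10: 0x143 (blk 20, set 0) → VC-HIT  vc=[4, 24, 17]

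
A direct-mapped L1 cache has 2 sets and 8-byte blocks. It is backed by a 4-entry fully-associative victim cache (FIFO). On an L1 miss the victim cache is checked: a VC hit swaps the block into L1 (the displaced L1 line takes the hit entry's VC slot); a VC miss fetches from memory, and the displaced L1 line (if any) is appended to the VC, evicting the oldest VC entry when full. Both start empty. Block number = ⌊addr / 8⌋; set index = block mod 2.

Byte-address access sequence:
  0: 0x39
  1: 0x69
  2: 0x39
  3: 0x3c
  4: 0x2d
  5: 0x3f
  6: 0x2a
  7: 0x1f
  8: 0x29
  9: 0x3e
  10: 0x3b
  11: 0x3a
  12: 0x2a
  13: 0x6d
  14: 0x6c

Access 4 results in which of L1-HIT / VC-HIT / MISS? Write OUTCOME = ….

OUTCOME = MISS

  [0] addr=0x39 blk=7 s=1: MISS | VC []
  [1] addr=0x69 blk=13 s=1: MISS | VC [7]
  [2] addr=0x39 blk=7 s=1: VC-HIT | VC [13]
  [3] addr=0x3c blk=7 s=1: L1-HIT | VC [13]
  [4] addr=0x2d blk=5 s=1: MISS | VC [13, 7]
  [5] addr=0x3f blk=7 s=1: VC-HIT | VC [13, 5]
  [6] addr=0x2a blk=5 s=1: VC-HIT | VC [13, 7]
  [7] addr=0x1f blk=3 s=1: MISS | VC [13, 7, 5]
  [8] addr=0x29 blk=5 s=1: VC-HIT | VC [13, 7, 3]
  [9] addr=0x3e blk=7 s=1: VC-HIT | VC [13, 5, 3]
  [10] addr=0x3b blk=7 s=1: L1-HIT | VC [13, 5, 3]
  [11] addr=0x3a blk=7 s=1: L1-HIT | VC [13, 5, 3]
  [12] addr=0x2a blk=5 s=1: VC-HIT | VC [13, 7, 3]
  [13] addr=0x6d blk=13 s=1: VC-HIT | VC [5, 7, 3]
  [14] addr=0x6c blk=13 s=1: L1-HIT | VC [5, 7, 3]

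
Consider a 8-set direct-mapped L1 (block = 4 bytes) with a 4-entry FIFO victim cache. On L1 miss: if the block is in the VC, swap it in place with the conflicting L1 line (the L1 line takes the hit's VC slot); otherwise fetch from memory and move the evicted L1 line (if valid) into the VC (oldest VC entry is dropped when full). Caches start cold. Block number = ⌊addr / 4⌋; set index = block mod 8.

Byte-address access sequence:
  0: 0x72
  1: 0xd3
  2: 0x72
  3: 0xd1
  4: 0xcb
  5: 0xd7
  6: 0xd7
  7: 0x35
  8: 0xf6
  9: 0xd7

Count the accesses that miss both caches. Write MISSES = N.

MISSES = 6

0: 0x72 (blk 28, set 4) → MISS  vc=[]
1: 0xd3 (blk 52, set 4) → MISS  vc=[28]
2: 0x72 (blk 28, set 4) → VC-HIT  vc=[52]
3: 0xd1 (blk 52, set 4) → VC-HIT  vc=[28]
4: 0xcb (blk 50, set 2) → MISS  vc=[28]
5: 0xd7 (blk 53, set 5) → MISS  vc=[28]
6: 0xd7 (blk 53, set 5) → L1-HIT  vc=[28]
7: 0x35 (blk 13, set 5) → MISS  vc=[28, 53]
8: 0xf6 (blk 61, set 5) → MISS  vc=[28, 53, 13]
9: 0xd7 (blk 53, set 5) → VC-HIT  vc=[28, 61, 13]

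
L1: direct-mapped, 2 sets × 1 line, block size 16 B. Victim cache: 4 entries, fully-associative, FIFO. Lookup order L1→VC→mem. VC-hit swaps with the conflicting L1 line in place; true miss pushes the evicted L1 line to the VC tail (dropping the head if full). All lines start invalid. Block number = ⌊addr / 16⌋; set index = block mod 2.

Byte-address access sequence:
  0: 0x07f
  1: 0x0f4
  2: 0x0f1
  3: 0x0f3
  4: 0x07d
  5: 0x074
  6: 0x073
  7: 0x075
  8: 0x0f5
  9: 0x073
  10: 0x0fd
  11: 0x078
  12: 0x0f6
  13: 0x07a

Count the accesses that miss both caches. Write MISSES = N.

MISSES = 2

  [0] addr=0x7f blk=7 s=1: MISS | VC []
  [1] addr=0xf4 blk=15 s=1: MISS | VC [7]
  [2] addr=0xf1 blk=15 s=1: L1-HIT | VC [7]
  [3] addr=0xf3 blk=15 s=1: L1-HIT | VC [7]
  [4] addr=0x7d blk=7 s=1: VC-HIT | VC [15]
  [5] addr=0x74 blk=7 s=1: L1-HIT | VC [15]
  [6] addr=0x73 blk=7 s=1: L1-HIT | VC [15]
  [7] addr=0x75 blk=7 s=1: L1-HIT | VC [15]
  [8] addr=0xf5 blk=15 s=1: VC-HIT | VC [7]
  [9] addr=0x73 blk=7 s=1: VC-HIT | VC [15]
  [10] addr=0xfd blk=15 s=1: VC-HIT | VC [7]
  [11] addr=0x78 blk=7 s=1: VC-HIT | VC [15]
  [12] addr=0xf6 blk=15 s=1: VC-HIT | VC [7]
  [13] addr=0x7a blk=7 s=1: VC-HIT | VC [15]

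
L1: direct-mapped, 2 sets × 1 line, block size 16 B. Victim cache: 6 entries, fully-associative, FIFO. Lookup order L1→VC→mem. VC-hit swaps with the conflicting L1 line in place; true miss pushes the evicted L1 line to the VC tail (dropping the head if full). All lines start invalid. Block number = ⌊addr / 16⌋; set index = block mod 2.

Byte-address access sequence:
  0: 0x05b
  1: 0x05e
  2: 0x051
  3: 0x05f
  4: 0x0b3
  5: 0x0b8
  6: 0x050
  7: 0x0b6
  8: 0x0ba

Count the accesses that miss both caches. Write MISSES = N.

0: 0x5b (blk 5, set 1) → MISS  vc=[]
1: 0x5e (blk 5, set 1) → L1-HIT  vc=[]
2: 0x51 (blk 5, set 1) → L1-HIT  vc=[]
3: 0x5f (blk 5, set 1) → L1-HIT  vc=[]
4: 0xb3 (blk 11, set 1) → MISS  vc=[5]
5: 0xb8 (blk 11, set 1) → L1-HIT  vc=[5]
6: 0x50 (blk 5, set 1) → VC-HIT  vc=[11]
7: 0xb6 (blk 11, set 1) → VC-HIT  vc=[5]
8: 0xba (blk 11, set 1) → L1-HIT  vc=[5]

MISSES = 2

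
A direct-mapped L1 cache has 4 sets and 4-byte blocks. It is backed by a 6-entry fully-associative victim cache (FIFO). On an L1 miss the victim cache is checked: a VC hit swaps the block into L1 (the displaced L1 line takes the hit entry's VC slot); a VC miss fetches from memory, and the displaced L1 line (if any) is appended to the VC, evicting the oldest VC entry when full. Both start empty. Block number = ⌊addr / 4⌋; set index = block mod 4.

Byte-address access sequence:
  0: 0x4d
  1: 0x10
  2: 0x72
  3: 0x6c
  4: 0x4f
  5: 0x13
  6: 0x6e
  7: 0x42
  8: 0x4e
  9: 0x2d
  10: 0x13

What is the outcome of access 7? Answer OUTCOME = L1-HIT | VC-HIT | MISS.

  [0] addr=0x4d blk=19 s=3: MISS | VC []
  [1] addr=0x10 blk=4 s=0: MISS | VC []
  [2] addr=0x72 blk=28 s=0: MISS | VC [4]
  [3] addr=0x6c blk=27 s=3: MISS | VC [4, 19]
  [4] addr=0x4f blk=19 s=3: VC-HIT | VC [4, 27]
  [5] addr=0x13 blk=4 s=0: VC-HIT | VC [28, 27]
  [6] addr=0x6e blk=27 s=3: VC-HIT | VC [28, 19]
  [7] addr=0x42 blk=16 s=0: MISS | VC [28, 19, 4]
  [8] addr=0x4e blk=19 s=3: VC-HIT | VC [28, 27, 4]
  [9] addr=0x2d blk=11 s=3: MISS | VC [28, 27, 4, 19]
  [10] addr=0x13 blk=4 s=0: VC-HIT | VC [28, 27, 16, 19]

OUTCOME = MISS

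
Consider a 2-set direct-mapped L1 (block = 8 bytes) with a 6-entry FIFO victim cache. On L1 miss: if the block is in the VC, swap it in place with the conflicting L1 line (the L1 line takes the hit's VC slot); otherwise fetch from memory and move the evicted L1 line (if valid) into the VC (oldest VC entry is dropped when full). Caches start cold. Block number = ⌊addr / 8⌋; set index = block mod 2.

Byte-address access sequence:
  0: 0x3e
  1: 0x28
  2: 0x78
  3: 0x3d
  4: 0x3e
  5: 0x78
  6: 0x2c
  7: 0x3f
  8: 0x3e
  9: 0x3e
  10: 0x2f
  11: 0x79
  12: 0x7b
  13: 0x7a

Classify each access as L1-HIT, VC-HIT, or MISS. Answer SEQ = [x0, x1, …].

#0 0x3e→b7/s1 MISS; vc=[]
#1 0x28→b5/s1 MISS; vc=[7]
#2 0x78→b15/s1 MISS; vc=[7,5]
#3 0x3d→b7/s1 VC-HIT; vc=[15,5]
#4 0x3e→b7/s1 L1-HIT; vc=[15,5]
#5 0x78→b15/s1 VC-HIT; vc=[7,5]
#6 0x2c→b5/s1 VC-HIT; vc=[7,15]
#7 0x3f→b7/s1 VC-HIT; vc=[5,15]
#8 0x3e→b7/s1 L1-HIT; vc=[5,15]
#9 0x3e→b7/s1 L1-HIT; vc=[5,15]
#10 0x2f→b5/s1 VC-HIT; vc=[7,15]
#11 0x79→b15/s1 VC-HIT; vc=[7,5]
#12 0x7b→b15/s1 L1-HIT; vc=[7,5]
#13 0x7a→b15/s1 L1-HIT; vc=[7,5]

SEQ = [MISS, MISS, MISS, VC-HIT, L1-HIT, VC-HIT, VC-HIT, VC-HIT, L1-HIT, L1-HIT, VC-HIT, VC-HIT, L1-HIT, L1-HIT]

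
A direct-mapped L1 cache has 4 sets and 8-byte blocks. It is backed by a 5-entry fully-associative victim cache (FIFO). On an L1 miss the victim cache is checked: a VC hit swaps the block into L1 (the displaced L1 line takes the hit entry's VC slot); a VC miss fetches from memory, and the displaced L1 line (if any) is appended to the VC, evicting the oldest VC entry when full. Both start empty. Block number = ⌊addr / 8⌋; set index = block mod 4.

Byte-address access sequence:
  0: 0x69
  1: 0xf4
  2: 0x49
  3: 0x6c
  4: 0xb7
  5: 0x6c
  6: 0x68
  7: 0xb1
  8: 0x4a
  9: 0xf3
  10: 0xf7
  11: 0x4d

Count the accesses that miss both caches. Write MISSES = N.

#0 0x69→b13/s1 MISS; vc=[]
#1 0xf4→b30/s2 MISS; vc=[]
#2 0x49→b9/s1 MISS; vc=[13]
#3 0x6c→b13/s1 VC-HIT; vc=[9]
#4 0xb7→b22/s2 MISS; vc=[9,30]
#5 0x6c→b13/s1 L1-HIT; vc=[9,30]
#6 0x68→b13/s1 L1-HIT; vc=[9,30]
#7 0xb1→b22/s2 L1-HIT; vc=[9,30]
#8 0x4a→b9/s1 VC-HIT; vc=[13,30]
#9 0xf3→b30/s2 VC-HIT; vc=[13,22]
#10 0xf7→b30/s2 L1-HIT; vc=[13,22]
#11 0x4d→b9/s1 L1-HIT; vc=[13,22]

MISSES = 4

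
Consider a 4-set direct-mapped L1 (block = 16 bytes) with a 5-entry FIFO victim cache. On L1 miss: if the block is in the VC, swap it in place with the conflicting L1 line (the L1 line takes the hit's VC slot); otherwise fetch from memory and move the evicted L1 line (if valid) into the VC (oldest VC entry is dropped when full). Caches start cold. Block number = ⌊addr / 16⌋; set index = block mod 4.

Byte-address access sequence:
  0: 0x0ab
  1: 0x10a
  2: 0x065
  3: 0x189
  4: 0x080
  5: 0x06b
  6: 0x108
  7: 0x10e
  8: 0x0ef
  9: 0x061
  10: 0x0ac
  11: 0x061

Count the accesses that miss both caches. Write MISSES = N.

MISSES = 6

  [0] addr=0xab blk=10 s=2: MISS | VC []
  [1] addr=0x10a blk=16 s=0: MISS | VC []
  [2] addr=0x65 blk=6 s=2: MISS | VC [10]
  [3] addr=0x189 blk=24 s=0: MISS | VC [10, 16]
  [4] addr=0x80 blk=8 s=0: MISS | VC [10, 16, 24]
  [5] addr=0x6b blk=6 s=2: L1-HIT | VC [10, 16, 24]
  [6] addr=0x108 blk=16 s=0: VC-HIT | VC [10, 8, 24]
  [7] addr=0x10e blk=16 s=0: L1-HIT | VC [10, 8, 24]
  [8] addr=0xef blk=14 s=2: MISS | VC [10, 8, 24, 6]
  [9] addr=0x61 blk=6 s=2: VC-HIT | VC [10, 8, 24, 14]
  [10] addr=0xac blk=10 s=2: VC-HIT | VC [6, 8, 24, 14]
  [11] addr=0x61 blk=6 s=2: VC-HIT | VC [10, 8, 24, 14]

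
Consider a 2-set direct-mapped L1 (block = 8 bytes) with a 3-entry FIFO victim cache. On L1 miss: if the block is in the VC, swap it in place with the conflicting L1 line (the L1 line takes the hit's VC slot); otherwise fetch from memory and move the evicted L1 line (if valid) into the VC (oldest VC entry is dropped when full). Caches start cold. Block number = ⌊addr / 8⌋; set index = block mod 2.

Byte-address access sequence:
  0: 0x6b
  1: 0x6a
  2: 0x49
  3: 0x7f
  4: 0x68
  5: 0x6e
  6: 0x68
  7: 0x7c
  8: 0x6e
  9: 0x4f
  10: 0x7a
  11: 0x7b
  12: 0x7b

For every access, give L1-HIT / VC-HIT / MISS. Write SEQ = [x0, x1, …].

#0 0x6b→b13/s1 MISS; vc=[]
#1 0x6a→b13/s1 L1-HIT; vc=[]
#2 0x49→b9/s1 MISS; vc=[13]
#3 0x7f→b15/s1 MISS; vc=[13,9]
#4 0x68→b13/s1 VC-HIT; vc=[15,9]
#5 0x6e→b13/s1 L1-HIT; vc=[15,9]
#6 0x68→b13/s1 L1-HIT; vc=[15,9]
#7 0x7c→b15/s1 VC-HIT; vc=[13,9]
#8 0x6e→b13/s1 VC-HIT; vc=[15,9]
#9 0x4f→b9/s1 VC-HIT; vc=[15,13]
#10 0x7a→b15/s1 VC-HIT; vc=[9,13]
#11 0x7b→b15/s1 L1-HIT; vc=[9,13]
#12 0x7b→b15/s1 L1-HIT; vc=[9,13]

SEQ = [MISS, L1-HIT, MISS, MISS, VC-HIT, L1-HIT, L1-HIT, VC-HIT, VC-HIT, VC-HIT, VC-HIT, L1-HIT, L1-HIT]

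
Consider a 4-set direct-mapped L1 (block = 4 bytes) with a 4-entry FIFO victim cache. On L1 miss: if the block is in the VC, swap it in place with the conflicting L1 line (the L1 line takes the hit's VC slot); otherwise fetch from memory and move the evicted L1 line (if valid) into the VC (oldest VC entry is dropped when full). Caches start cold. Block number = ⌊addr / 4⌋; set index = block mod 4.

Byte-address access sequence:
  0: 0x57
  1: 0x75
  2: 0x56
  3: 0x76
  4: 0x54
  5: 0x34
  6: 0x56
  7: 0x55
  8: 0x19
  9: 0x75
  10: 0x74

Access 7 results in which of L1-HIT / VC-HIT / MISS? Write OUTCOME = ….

OUTCOME = L1-HIT

0: 0x57 (blk 21, set 1) → MISS  vc=[]
1: 0x75 (blk 29, set 1) → MISS  vc=[21]
2: 0x56 (blk 21, set 1) → VC-HIT  vc=[29]
3: 0x76 (blk 29, set 1) → VC-HIT  vc=[21]
4: 0x54 (blk 21, set 1) → VC-HIT  vc=[29]
5: 0x34 (blk 13, set 1) → MISS  vc=[29, 21]
6: 0x56 (blk 21, set 1) → VC-HIT  vc=[29, 13]
7: 0x55 (blk 21, set 1) → L1-HIT  vc=[29, 13]
8: 0x19 (blk 6, set 2) → MISS  vc=[29, 13]
9: 0x75 (blk 29, set 1) → VC-HIT  vc=[21, 13]
10: 0x74 (blk 29, set 1) → L1-HIT  vc=[21, 13]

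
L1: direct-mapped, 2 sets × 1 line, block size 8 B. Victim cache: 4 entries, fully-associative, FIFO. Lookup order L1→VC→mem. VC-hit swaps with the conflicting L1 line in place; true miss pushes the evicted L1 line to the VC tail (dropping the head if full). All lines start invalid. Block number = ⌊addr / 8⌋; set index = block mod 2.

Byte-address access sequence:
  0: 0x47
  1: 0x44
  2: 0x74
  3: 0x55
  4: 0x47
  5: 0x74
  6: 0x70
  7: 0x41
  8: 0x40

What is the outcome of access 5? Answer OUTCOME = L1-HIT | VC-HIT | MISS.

#0 0x47→b8/s0 MISS; vc=[]
#1 0x44→b8/s0 L1-HIT; vc=[]
#2 0x74→b14/s0 MISS; vc=[8]
#3 0x55→b10/s0 MISS; vc=[8,14]
#4 0x47→b8/s0 VC-HIT; vc=[10,14]
#5 0x74→b14/s0 VC-HIT; vc=[10,8]
#6 0x70→b14/s0 L1-HIT; vc=[10,8]
#7 0x41→b8/s0 VC-HIT; vc=[10,14]
#8 0x40→b8/s0 L1-HIT; vc=[10,14]

OUTCOME = VC-HIT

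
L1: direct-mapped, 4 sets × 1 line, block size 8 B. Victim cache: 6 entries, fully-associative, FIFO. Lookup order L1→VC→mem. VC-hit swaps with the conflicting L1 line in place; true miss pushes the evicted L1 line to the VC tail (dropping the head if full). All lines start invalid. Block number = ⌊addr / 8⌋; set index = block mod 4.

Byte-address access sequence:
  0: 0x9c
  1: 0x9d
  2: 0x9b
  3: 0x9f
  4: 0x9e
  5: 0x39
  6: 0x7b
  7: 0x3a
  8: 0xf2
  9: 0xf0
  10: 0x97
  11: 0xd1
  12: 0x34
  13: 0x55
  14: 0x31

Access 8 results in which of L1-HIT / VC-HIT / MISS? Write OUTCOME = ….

#0 0x9c→b19/s3 MISS; vc=[]
#1 0x9d→b19/s3 L1-HIT; vc=[]
#2 0x9b→b19/s3 L1-HIT; vc=[]
#3 0x9f→b19/s3 L1-HIT; vc=[]
#4 0x9e→b19/s3 L1-HIT; vc=[]
#5 0x39→b7/s3 MISS; vc=[19]
#6 0x7b→b15/s3 MISS; vc=[19,7]
#7 0x3a→b7/s3 VC-HIT; vc=[19,15]
#8 0xf2→b30/s2 MISS; vc=[19,15]
#9 0xf0→b30/s2 L1-HIT; vc=[19,15]
#10 0x97→b18/s2 MISS; vc=[19,15,30]
#11 0xd1→b26/s2 MISS; vc=[19,15,30,18]
#12 0x34→b6/s2 MISS; vc=[19,15,30,18,26]
#13 0x55→b10/s2 MISS; vc=[19,15,30,18,26,6]
#14 0x31→b6/s2 VC-HIT; vc=[19,15,30,18,26,10]

OUTCOME = MISS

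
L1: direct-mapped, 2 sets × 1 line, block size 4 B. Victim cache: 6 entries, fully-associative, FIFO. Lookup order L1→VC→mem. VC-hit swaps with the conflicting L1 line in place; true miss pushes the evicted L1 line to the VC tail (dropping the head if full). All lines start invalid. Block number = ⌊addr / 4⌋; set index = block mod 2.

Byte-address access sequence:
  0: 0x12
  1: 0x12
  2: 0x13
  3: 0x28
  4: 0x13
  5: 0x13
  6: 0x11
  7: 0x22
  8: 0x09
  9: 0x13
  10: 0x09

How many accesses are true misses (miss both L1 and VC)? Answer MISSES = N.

MISSES = 4

#0 0x12→b4/s0 MISS; vc=[]
#1 0x12→b4/s0 L1-HIT; vc=[]
#2 0x13→b4/s0 L1-HIT; vc=[]
#3 0x28→b10/s0 MISS; vc=[4]
#4 0x13→b4/s0 VC-HIT; vc=[10]
#5 0x13→b4/s0 L1-HIT; vc=[10]
#6 0x11→b4/s0 L1-HIT; vc=[10]
#7 0x22→b8/s0 MISS; vc=[10,4]
#8 0x9→b2/s0 MISS; vc=[10,4,8]
#9 0x13→b4/s0 VC-HIT; vc=[10,2,8]
#10 0x9→b2/s0 VC-HIT; vc=[10,4,8]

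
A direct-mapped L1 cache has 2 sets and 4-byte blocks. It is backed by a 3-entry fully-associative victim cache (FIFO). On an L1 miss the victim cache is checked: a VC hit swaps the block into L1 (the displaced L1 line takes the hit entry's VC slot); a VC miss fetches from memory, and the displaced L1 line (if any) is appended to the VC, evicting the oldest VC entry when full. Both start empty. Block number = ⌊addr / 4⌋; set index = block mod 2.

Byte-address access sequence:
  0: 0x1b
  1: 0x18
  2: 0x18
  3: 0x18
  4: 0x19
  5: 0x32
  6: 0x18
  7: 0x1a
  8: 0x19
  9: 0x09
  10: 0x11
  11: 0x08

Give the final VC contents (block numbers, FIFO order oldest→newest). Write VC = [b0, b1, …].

#0 0x1b→b6/s0 MISS; vc=[]
#1 0x18→b6/s0 L1-HIT; vc=[]
#2 0x18→b6/s0 L1-HIT; vc=[]
#3 0x18→b6/s0 L1-HIT; vc=[]
#4 0x19→b6/s0 L1-HIT; vc=[]
#5 0x32→b12/s0 MISS; vc=[6]
#6 0x18→b6/s0 VC-HIT; vc=[12]
#7 0x1a→b6/s0 L1-HIT; vc=[12]
#8 0x19→b6/s0 L1-HIT; vc=[12]
#9 0x9→b2/s0 MISS; vc=[12,6]
#10 0x11→b4/s0 MISS; vc=[12,6,2]
#11 0x8→b2/s0 VC-HIT; vc=[12,6,4]

VC = [12, 6, 4]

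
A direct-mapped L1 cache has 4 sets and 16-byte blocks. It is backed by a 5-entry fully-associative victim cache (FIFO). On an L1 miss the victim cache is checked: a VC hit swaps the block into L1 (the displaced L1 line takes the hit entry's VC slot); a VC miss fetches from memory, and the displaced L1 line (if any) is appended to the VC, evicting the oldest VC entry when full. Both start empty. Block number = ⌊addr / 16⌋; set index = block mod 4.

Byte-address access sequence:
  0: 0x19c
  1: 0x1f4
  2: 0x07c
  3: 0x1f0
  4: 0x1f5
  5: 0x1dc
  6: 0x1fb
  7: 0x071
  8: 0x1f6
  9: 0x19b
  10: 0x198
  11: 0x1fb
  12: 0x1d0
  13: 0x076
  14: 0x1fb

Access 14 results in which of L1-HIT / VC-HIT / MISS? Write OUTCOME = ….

OUTCOME = VC-HIT

0: 0x19c (blk 25, set 1) → MISS  vc=[]
1: 0x1f4 (blk 31, set 3) → MISS  vc=[]
2: 0x7c (blk 7, set 3) → MISS  vc=[31]
3: 0x1f0 (blk 31, set 3) → VC-HIT  vc=[7]
4: 0x1f5 (blk 31, set 3) → L1-HIT  vc=[7]
5: 0x1dc (blk 29, set 1) → MISS  vc=[7, 25]
6: 0x1fb (blk 31, set 3) → L1-HIT  vc=[7, 25]
7: 0x71 (blk 7, set 3) → VC-HIT  vc=[31, 25]
8: 0x1f6 (blk 31, set 3) → VC-HIT  vc=[7, 25]
9: 0x19b (blk 25, set 1) → VC-HIT  vc=[7, 29]
10: 0x198 (blk 25, set 1) → L1-HIT  vc=[7, 29]
11: 0x1fb (blk 31, set 3) → L1-HIT  vc=[7, 29]
12: 0x1d0 (blk 29, set 1) → VC-HIT  vc=[7, 25]
13: 0x76 (blk 7, set 3) → VC-HIT  vc=[31, 25]
14: 0x1fb (blk 31, set 3) → VC-HIT  vc=[7, 25]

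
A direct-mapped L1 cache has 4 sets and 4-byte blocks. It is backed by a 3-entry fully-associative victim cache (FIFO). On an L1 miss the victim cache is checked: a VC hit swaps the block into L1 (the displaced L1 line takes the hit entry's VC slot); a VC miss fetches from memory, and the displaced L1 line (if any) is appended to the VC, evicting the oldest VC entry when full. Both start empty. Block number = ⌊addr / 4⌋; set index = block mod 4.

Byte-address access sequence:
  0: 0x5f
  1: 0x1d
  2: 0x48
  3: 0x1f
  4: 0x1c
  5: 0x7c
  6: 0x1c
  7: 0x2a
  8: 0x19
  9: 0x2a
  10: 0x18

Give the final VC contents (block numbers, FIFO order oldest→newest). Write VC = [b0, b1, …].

  [0] addr=0x5f blk=23 s=3: MISS | VC []
  [1] addr=0x1d blk=7 s=3: MISS | VC [23]
  [2] addr=0x48 blk=18 s=2: MISS | VC [23]
  [3] addr=0x1f blk=7 s=3: L1-HIT | VC [23]
  [4] addr=0x1c blk=7 s=3: L1-HIT | VC [23]
  [5] addr=0x7c blk=31 s=3: MISS | VC [23, 7]
  [6] addr=0x1c blk=7 s=3: VC-HIT | VC [23, 31]
  [7] addr=0x2a blk=10 s=2: MISS | VC [23, 31, 18]
  [8] addr=0x19 blk=6 s=2: MISS | VC [31, 18, 10]
  [9] addr=0x2a blk=10 s=2: VC-HIT | VC [31, 18, 6]
  [10] addr=0x18 blk=6 s=2: VC-HIT | VC [31, 18, 10]

VC = [31, 18, 10]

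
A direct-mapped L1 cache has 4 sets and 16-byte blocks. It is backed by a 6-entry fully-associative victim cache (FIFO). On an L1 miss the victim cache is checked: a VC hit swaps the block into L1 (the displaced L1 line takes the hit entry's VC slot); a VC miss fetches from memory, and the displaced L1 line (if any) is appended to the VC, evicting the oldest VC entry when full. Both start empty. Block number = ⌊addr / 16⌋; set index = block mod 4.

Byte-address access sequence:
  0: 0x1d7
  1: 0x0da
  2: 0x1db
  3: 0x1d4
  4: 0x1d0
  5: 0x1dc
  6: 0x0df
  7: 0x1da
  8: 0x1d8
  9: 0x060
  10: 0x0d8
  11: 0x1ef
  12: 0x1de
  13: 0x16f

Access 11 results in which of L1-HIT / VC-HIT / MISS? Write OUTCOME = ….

0: 0x1d7 (blk 29, set 1) → MISS  vc=[]
1: 0xda (blk 13, set 1) → MISS  vc=[29]
2: 0x1db (blk 29, set 1) → VC-HIT  vc=[13]
3: 0x1d4 (blk 29, set 1) → L1-HIT  vc=[13]
4: 0x1d0 (blk 29, set 1) → L1-HIT  vc=[13]
5: 0x1dc (blk 29, set 1) → L1-HIT  vc=[13]
6: 0xdf (blk 13, set 1) → VC-HIT  vc=[29]
7: 0x1da (blk 29, set 1) → VC-HIT  vc=[13]
8: 0x1d8 (blk 29, set 1) → L1-HIT  vc=[13]
9: 0x60 (blk 6, set 2) → MISS  vc=[13]
10: 0xd8 (blk 13, set 1) → VC-HIT  vc=[29]
11: 0x1ef (blk 30, set 2) → MISS  vc=[29, 6]
12: 0x1de (blk 29, set 1) → VC-HIT  vc=[13, 6]
13: 0x16f (blk 22, set 2) → MISS  vc=[13, 6, 30]

OUTCOME = MISS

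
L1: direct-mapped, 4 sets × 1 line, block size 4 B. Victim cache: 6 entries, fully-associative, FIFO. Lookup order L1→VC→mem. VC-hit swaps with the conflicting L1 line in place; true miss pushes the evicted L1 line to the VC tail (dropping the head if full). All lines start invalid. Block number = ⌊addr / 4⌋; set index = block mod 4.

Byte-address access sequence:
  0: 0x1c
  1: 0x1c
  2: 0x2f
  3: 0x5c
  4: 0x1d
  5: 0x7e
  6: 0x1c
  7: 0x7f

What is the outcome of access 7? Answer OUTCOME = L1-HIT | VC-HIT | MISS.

0: 0x1c (blk 7, set 3) → MISS  vc=[]
1: 0x1c (blk 7, set 3) → L1-HIT  vc=[]
2: 0x2f (blk 11, set 3) → MISS  vc=[7]
3: 0x5c (blk 23, set 3) → MISS  vc=[7, 11]
4: 0x1d (blk 7, set 3) → VC-HIT  vc=[23, 11]
5: 0x7e (blk 31, set 3) → MISS  vc=[23, 11, 7]
6: 0x1c (blk 7, set 3) → VC-HIT  vc=[23, 11, 31]
7: 0x7f (blk 31, set 3) → VC-HIT  vc=[23, 11, 7]

OUTCOME = VC-HIT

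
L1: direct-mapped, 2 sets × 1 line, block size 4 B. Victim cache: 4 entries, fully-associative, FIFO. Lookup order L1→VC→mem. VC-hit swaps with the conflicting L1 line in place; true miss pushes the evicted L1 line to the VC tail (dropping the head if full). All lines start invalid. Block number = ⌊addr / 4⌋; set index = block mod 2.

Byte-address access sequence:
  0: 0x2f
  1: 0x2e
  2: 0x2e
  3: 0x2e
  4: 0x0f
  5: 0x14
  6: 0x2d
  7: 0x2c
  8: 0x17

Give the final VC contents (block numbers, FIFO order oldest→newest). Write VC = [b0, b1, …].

VC = [11, 3]

0: 0x2f (blk 11, set 1) → MISS  vc=[]
1: 0x2e (blk 11, set 1) → L1-HIT  vc=[]
2: 0x2e (blk 11, set 1) → L1-HIT  vc=[]
3: 0x2e (blk 11, set 1) → L1-HIT  vc=[]
4: 0xf (blk 3, set 1) → MISS  vc=[11]
5: 0x14 (blk 5, set 1) → MISS  vc=[11, 3]
6: 0x2d (blk 11, set 1) → VC-HIT  vc=[5, 3]
7: 0x2c (blk 11, set 1) → L1-HIT  vc=[5, 3]
8: 0x17 (blk 5, set 1) → VC-HIT  vc=[11, 3]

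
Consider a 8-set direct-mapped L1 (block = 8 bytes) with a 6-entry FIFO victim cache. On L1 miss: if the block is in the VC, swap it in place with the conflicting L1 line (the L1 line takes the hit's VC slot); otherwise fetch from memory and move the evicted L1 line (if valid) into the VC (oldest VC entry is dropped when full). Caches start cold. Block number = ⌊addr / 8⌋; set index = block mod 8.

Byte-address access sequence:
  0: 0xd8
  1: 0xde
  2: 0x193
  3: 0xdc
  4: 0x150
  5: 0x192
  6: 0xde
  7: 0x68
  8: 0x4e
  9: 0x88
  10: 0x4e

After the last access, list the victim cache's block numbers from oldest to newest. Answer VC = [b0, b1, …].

#0 0xd8→b27/s3 MISS; vc=[]
#1 0xde→b27/s3 L1-HIT; vc=[]
#2 0x193→b50/s2 MISS; vc=[]
#3 0xdc→b27/s3 L1-HIT; vc=[]
#4 0x150→b42/s2 MISS; vc=[50]
#5 0x192→b50/s2 VC-HIT; vc=[42]
#6 0xde→b27/s3 L1-HIT; vc=[42]
#7 0x68→b13/s5 MISS; vc=[42]
#8 0x4e→b9/s1 MISS; vc=[42]
#9 0x88→b17/s1 MISS; vc=[42,9]
#10 0x4e→b9/s1 VC-HIT; vc=[42,17]

VC = [42, 17]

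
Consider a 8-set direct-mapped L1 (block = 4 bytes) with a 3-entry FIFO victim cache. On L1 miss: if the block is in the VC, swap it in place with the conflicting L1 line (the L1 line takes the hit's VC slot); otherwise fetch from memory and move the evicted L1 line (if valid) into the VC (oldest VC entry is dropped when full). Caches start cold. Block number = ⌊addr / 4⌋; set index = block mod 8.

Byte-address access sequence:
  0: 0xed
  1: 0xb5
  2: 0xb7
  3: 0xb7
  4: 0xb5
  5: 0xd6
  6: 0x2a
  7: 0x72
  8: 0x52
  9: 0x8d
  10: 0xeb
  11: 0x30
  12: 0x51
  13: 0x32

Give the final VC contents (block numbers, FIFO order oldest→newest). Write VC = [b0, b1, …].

0: 0xed (blk 59, set 3) → MISS  vc=[]
1: 0xb5 (blk 45, set 5) → MISS  vc=[]
2: 0xb7 (blk 45, set 5) → L1-HIT  vc=[]
3: 0xb7 (blk 45, set 5) → L1-HIT  vc=[]
4: 0xb5 (blk 45, set 5) → L1-HIT  vc=[]
5: 0xd6 (blk 53, set 5) → MISS  vc=[45]
6: 0x2a (blk 10, set 2) → MISS  vc=[45]
7: 0x72 (blk 28, set 4) → MISS  vc=[45]
8: 0x52 (blk 20, set 4) → MISS  vc=[45, 28]
9: 0x8d (blk 35, set 3) → MISS  vc=[45, 28, 59]
10: 0xeb (blk 58, set 2) → MISS  vc=[28, 59, 10]
11: 0x30 (blk 12, set 4) → MISS  vc=[59, 10, 20]
12: 0x51 (blk 20, set 4) → VC-HIT  vc=[59, 10, 12]
13: 0x32 (blk 12, set 4) → VC-HIT  vc=[59, 10, 20]

VC = [59, 10, 20]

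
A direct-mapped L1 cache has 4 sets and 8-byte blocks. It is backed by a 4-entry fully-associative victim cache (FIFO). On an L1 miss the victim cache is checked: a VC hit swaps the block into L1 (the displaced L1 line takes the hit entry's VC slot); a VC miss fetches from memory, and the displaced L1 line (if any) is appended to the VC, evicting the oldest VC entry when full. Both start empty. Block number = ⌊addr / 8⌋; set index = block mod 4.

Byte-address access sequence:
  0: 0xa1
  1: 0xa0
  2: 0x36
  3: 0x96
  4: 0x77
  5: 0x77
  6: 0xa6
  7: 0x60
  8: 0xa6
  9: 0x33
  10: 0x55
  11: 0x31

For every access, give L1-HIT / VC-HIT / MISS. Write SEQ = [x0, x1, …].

SEQ = [MISS, L1-HIT, MISS, MISS, MISS, L1-HIT, L1-HIT, MISS, VC-HIT, VC-HIT, MISS, VC-HIT]

  [0] addr=0xa1 blk=20 s=0: MISS | VC []
  [1] addr=0xa0 blk=20 s=0: L1-HIT | VC []
  [2] addr=0x36 blk=6 s=2: MISS | VC []
  [3] addr=0x96 blk=18 s=2: MISS | VC [6]
  [4] addr=0x77 blk=14 s=2: MISS | VC [6, 18]
  [5] addr=0x77 blk=14 s=2: L1-HIT | VC [6, 18]
  [6] addr=0xa6 blk=20 s=0: L1-HIT | VC [6, 18]
  [7] addr=0x60 blk=12 s=0: MISS | VC [6, 18, 20]
  [8] addr=0xa6 blk=20 s=0: VC-HIT | VC [6, 18, 12]
  [9] addr=0x33 blk=6 s=2: VC-HIT | VC [14, 18, 12]
  [10] addr=0x55 blk=10 s=2: MISS | VC [14, 18, 12, 6]
  [11] addr=0x31 blk=6 s=2: VC-HIT | VC [14, 18, 12, 10]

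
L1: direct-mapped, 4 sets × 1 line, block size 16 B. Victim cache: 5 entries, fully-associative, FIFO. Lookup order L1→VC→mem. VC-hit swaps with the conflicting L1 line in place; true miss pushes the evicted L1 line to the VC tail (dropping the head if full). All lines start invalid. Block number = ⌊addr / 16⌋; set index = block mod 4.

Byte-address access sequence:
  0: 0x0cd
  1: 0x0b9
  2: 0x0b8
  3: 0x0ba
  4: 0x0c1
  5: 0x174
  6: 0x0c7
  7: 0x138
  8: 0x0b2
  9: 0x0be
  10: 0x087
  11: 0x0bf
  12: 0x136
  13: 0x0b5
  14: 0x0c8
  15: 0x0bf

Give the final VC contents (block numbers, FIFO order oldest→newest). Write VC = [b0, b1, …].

VC = [19, 23, 8]

0: 0xcd (blk 12, set 0) → MISS  vc=[]
1: 0xb9 (blk 11, set 3) → MISS  vc=[]
2: 0xb8 (blk 11, set 3) → L1-HIT  vc=[]
3: 0xba (blk 11, set 3) → L1-HIT  vc=[]
4: 0xc1 (blk 12, set 0) → L1-HIT  vc=[]
5: 0x174 (blk 23, set 3) → MISS  vc=[11]
6: 0xc7 (blk 12, set 0) → L1-HIT  vc=[11]
7: 0x138 (blk 19, set 3) → MISS  vc=[11, 23]
8: 0xb2 (blk 11, set 3) → VC-HIT  vc=[19, 23]
9: 0xbe (blk 11, set 3) → L1-HIT  vc=[19, 23]
10: 0x87 (blk 8, set 0) → MISS  vc=[19, 23, 12]
11: 0xbf (blk 11, set 3) → L1-HIT  vc=[19, 23, 12]
12: 0x136 (blk 19, set 3) → VC-HIT  vc=[11, 23, 12]
13: 0xb5 (blk 11, set 3) → VC-HIT  vc=[19, 23, 12]
14: 0xc8 (blk 12, set 0) → VC-HIT  vc=[19, 23, 8]
15: 0xbf (blk 11, set 3) → L1-HIT  vc=[19, 23, 8]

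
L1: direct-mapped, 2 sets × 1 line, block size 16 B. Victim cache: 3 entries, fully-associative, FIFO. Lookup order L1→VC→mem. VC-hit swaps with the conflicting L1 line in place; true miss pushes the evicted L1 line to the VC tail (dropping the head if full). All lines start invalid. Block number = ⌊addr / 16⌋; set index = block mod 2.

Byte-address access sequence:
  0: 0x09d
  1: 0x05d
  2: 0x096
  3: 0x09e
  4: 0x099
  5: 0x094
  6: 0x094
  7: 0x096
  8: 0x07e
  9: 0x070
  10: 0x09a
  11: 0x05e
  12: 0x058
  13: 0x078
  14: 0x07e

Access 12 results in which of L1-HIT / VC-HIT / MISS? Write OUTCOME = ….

OUTCOME = L1-HIT

#0 0x9d→b9/s1 MISS; vc=[]
#1 0x5d→b5/s1 MISS; vc=[9]
#2 0x96→b9/s1 VC-HIT; vc=[5]
#3 0x9e→b9/s1 L1-HIT; vc=[5]
#4 0x99→b9/s1 L1-HIT; vc=[5]
#5 0x94→b9/s1 L1-HIT; vc=[5]
#6 0x94→b9/s1 L1-HIT; vc=[5]
#7 0x96→b9/s1 L1-HIT; vc=[5]
#8 0x7e→b7/s1 MISS; vc=[5,9]
#9 0x70→b7/s1 L1-HIT; vc=[5,9]
#10 0x9a→b9/s1 VC-HIT; vc=[5,7]
#11 0x5e→b5/s1 VC-HIT; vc=[9,7]
#12 0x58→b5/s1 L1-HIT; vc=[9,7]
#13 0x78→b7/s1 VC-HIT; vc=[9,5]
#14 0x7e→b7/s1 L1-HIT; vc=[9,5]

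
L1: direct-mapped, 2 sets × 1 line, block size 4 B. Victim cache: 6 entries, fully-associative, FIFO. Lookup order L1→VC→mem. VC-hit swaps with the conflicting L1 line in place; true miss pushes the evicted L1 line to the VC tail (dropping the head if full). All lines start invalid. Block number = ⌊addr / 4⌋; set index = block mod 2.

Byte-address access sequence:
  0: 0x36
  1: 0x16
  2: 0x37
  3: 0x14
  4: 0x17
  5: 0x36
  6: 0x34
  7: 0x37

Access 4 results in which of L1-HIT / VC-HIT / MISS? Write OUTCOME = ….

#0 0x36→b13/s1 MISS; vc=[]
#1 0x16→b5/s1 MISS; vc=[13]
#2 0x37→b13/s1 VC-HIT; vc=[5]
#3 0x14→b5/s1 VC-HIT; vc=[13]
#4 0x17→b5/s1 L1-HIT; vc=[13]
#5 0x36→b13/s1 VC-HIT; vc=[5]
#6 0x34→b13/s1 L1-HIT; vc=[5]
#7 0x37→b13/s1 L1-HIT; vc=[5]

OUTCOME = L1-HIT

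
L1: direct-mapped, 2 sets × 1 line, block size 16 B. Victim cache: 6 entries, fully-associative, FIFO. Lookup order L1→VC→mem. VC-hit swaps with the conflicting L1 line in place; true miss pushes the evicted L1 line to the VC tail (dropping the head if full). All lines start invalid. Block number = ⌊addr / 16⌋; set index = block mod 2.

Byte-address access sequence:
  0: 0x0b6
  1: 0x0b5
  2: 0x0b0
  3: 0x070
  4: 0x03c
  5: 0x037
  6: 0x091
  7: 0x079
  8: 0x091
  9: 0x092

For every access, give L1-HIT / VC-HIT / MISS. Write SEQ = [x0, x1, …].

  [0] addr=0xb6 blk=11 s=1: MISS | VC []
  [1] addr=0xb5 blk=11 s=1: L1-HIT | VC []
  [2] addr=0xb0 blk=11 s=1: L1-HIT | VC []
  [3] addr=0x70 blk=7 s=1: MISS | VC [11]
  [4] addr=0x3c blk=3 s=1: MISS | VC [11, 7]
  [5] addr=0x37 blk=3 s=1: L1-HIT | VC [11, 7]
  [6] addr=0x91 blk=9 s=1: MISS | VC [11, 7, 3]
  [7] addr=0x79 blk=7 s=1: VC-HIT | VC [11, 9, 3]
  [8] addr=0x91 blk=9 s=1: VC-HIT | VC [11, 7, 3]
  [9] addr=0x92 blk=9 s=1: L1-HIT | VC [11, 7, 3]

SEQ = [MISS, L1-HIT, L1-HIT, MISS, MISS, L1-HIT, MISS, VC-HIT, VC-HIT, L1-HIT]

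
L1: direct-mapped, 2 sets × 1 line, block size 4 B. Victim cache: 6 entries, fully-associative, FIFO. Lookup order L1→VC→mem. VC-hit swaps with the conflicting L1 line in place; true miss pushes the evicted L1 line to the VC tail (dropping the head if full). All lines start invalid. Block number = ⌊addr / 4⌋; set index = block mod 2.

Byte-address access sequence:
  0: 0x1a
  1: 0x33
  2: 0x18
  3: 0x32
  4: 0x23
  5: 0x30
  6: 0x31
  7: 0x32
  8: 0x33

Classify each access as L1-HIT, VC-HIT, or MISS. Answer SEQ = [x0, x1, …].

  [0] addr=0x1a blk=6 s=0: MISS | VC []
  [1] addr=0x33 blk=12 s=0: MISS | VC [6]
  [2] addr=0x18 blk=6 s=0: VC-HIT | VC [12]
  [3] addr=0x32 blk=12 s=0: VC-HIT | VC [6]
  [4] addr=0x23 blk=8 s=0: MISS | VC [6, 12]
  [5] addr=0x30 blk=12 s=0: VC-HIT | VC [6, 8]
  [6] addr=0x31 blk=12 s=0: L1-HIT | VC [6, 8]
  [7] addr=0x32 blk=12 s=0: L1-HIT | VC [6, 8]
  [8] addr=0x33 blk=12 s=0: L1-HIT | VC [6, 8]

SEQ = [MISS, MISS, VC-HIT, VC-HIT, MISS, VC-HIT, L1-HIT, L1-HIT, L1-HIT]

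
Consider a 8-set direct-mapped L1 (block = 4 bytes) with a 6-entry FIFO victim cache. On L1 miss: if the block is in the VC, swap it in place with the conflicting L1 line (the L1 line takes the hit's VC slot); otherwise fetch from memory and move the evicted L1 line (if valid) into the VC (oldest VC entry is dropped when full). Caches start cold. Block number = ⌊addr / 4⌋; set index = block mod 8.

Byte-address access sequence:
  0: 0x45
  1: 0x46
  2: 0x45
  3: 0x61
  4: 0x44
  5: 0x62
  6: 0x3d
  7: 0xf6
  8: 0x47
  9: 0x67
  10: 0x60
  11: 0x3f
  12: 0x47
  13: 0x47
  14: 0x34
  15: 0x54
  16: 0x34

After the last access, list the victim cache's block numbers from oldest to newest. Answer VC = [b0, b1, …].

VC = [25, 61, 21]

#0 0x45→b17/s1 MISS; vc=[]
#1 0x46→b17/s1 L1-HIT; vc=[]
#2 0x45→b17/s1 L1-HIT; vc=[]
#3 0x61→b24/s0 MISS; vc=[]
#4 0x44→b17/s1 L1-HIT; vc=[]
#5 0x62→b24/s0 L1-HIT; vc=[]
#6 0x3d→b15/s7 MISS; vc=[]
#7 0xf6→b61/s5 MISS; vc=[]
#8 0x47→b17/s1 L1-HIT; vc=[]
#9 0x67→b25/s1 MISS; vc=[17]
#10 0x60→b24/s0 L1-HIT; vc=[17]
#11 0x3f→b15/s7 L1-HIT; vc=[17]
#12 0x47→b17/s1 VC-HIT; vc=[25]
#13 0x47→b17/s1 L1-HIT; vc=[25]
#14 0x34→b13/s5 MISS; vc=[25,61]
#15 0x54→b21/s5 MISS; vc=[25,61,13]
#16 0x34→b13/s5 VC-HIT; vc=[25,61,21]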